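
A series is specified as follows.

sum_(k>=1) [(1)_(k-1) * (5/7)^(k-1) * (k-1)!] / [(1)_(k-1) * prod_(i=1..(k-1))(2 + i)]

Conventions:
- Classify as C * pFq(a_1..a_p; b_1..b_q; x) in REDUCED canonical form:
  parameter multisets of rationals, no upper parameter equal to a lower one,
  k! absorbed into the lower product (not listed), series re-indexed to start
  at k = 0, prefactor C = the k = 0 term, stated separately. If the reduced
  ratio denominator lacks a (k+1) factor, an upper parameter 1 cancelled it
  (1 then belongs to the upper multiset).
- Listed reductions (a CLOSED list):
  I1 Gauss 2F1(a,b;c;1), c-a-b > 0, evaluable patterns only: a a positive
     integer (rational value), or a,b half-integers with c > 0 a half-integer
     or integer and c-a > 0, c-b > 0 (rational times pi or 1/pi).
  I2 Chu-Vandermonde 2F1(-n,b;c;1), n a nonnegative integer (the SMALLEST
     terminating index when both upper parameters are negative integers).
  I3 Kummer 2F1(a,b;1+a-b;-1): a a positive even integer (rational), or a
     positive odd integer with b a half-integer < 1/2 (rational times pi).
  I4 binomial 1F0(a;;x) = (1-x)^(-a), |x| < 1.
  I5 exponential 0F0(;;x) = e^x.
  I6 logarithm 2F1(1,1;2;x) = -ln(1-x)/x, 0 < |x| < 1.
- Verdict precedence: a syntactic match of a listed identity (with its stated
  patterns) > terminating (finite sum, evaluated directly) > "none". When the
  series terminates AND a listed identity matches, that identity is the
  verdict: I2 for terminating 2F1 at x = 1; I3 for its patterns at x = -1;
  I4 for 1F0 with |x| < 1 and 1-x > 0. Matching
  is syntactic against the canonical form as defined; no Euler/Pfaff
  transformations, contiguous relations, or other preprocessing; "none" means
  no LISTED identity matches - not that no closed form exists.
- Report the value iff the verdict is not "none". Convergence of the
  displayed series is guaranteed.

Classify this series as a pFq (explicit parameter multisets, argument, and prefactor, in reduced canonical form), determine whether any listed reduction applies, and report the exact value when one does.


x = 5/7 here; the reduced form reads 2F1, upper {1, 1}, lower {3}, C = 1. Verdict: none - this 2F1 at x = 5/7 matches no listed pattern, and upper {1, 1} holds no stopper.

First insight: t_0 being 1, (1)_k (prefactor 1) is k! itself.
Step ratio: r(k) = (5/7) * (k+1) (k+1) / [(k+3) (k+1)] - poly over poly, x = (5/7) from leading terms; C = 1 at k = 0.


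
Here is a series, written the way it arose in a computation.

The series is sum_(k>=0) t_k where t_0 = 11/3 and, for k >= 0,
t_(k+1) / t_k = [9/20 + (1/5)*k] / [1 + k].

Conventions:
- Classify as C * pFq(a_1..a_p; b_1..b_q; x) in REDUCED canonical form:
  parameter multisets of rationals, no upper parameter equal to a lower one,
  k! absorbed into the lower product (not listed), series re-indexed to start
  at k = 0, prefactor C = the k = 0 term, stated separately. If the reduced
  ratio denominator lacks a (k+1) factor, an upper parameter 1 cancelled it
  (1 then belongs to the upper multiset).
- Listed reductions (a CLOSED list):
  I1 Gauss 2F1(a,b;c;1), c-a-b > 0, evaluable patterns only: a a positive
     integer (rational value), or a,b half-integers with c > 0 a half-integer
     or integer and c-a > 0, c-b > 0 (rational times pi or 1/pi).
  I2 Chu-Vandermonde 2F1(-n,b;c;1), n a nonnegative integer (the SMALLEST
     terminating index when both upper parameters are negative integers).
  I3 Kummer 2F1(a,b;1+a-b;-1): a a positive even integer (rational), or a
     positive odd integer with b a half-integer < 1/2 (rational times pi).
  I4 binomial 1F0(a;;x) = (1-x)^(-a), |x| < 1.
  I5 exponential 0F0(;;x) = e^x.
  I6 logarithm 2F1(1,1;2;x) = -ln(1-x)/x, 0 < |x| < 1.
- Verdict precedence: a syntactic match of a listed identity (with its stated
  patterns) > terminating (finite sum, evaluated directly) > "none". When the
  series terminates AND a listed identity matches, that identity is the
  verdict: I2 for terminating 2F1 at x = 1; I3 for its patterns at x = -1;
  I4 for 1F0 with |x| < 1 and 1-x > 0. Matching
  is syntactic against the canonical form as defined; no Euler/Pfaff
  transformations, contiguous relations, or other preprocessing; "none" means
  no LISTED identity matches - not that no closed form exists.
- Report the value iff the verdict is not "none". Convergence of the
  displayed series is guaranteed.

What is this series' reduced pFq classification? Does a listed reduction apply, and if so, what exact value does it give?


This is 11/3 * 1F0(9/4; -; 1/5) in reduced canonical form. Verdict: the binomial series (I4) matches (the 1F0 binomial series: exponent -9/4, x = 1/5). Hence: (11/3) * (4/5)^(-9/4).

First insight: t_0 being 11/3, roots of the ratio polynomials (C = 11/3, x = 1/5) are the negated parameters.
Term ratio: r(k) = (1/5) * (k+9/4) / [(k+1)] - rational in k. x = (1/5); t_0 = 11/3; negate the roots.


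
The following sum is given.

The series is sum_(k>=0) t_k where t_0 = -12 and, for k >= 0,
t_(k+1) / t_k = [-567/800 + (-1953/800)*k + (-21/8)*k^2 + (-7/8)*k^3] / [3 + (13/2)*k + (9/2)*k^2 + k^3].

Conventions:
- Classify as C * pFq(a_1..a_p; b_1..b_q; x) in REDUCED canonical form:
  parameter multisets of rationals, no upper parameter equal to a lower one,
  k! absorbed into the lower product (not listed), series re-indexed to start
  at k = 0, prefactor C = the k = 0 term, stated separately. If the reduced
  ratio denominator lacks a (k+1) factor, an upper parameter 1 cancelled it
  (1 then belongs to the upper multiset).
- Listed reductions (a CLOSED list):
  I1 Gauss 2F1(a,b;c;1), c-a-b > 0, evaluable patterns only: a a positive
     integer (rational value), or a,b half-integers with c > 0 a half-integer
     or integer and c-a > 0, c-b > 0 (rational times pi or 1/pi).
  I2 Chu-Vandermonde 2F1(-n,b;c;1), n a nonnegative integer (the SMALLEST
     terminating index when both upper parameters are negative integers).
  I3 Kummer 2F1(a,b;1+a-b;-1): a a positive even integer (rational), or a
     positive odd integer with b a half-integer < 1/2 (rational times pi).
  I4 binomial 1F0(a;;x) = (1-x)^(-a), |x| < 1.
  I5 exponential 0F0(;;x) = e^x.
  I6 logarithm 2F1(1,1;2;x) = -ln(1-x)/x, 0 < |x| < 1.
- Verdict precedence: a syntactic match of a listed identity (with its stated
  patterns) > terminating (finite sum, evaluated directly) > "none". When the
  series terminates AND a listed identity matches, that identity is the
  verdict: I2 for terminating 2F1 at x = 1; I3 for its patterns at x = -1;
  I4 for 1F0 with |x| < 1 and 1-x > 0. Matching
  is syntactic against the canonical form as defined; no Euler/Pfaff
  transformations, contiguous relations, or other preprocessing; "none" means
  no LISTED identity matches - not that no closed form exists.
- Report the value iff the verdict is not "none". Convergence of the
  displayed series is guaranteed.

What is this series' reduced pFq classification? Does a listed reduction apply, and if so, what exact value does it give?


Key step: with t_0 = -12, factor the ratio over Q (C = -12, x = -7/8): negated roots = parameters.
Consecutive-term ratio: r(k) = (-7/8) * (k+3/5) (k+9/10) / [(k+2) (k+1)] ; factor over Q: parameters, x = (-7/8), and C = -12.

With C = -12: the canonical form is 2F1(3/5, 9/10; 2; -7/8). Verdict: none - at argument -7/8 the multisets {3/5, 9/10} ; {2} match no listed identity.


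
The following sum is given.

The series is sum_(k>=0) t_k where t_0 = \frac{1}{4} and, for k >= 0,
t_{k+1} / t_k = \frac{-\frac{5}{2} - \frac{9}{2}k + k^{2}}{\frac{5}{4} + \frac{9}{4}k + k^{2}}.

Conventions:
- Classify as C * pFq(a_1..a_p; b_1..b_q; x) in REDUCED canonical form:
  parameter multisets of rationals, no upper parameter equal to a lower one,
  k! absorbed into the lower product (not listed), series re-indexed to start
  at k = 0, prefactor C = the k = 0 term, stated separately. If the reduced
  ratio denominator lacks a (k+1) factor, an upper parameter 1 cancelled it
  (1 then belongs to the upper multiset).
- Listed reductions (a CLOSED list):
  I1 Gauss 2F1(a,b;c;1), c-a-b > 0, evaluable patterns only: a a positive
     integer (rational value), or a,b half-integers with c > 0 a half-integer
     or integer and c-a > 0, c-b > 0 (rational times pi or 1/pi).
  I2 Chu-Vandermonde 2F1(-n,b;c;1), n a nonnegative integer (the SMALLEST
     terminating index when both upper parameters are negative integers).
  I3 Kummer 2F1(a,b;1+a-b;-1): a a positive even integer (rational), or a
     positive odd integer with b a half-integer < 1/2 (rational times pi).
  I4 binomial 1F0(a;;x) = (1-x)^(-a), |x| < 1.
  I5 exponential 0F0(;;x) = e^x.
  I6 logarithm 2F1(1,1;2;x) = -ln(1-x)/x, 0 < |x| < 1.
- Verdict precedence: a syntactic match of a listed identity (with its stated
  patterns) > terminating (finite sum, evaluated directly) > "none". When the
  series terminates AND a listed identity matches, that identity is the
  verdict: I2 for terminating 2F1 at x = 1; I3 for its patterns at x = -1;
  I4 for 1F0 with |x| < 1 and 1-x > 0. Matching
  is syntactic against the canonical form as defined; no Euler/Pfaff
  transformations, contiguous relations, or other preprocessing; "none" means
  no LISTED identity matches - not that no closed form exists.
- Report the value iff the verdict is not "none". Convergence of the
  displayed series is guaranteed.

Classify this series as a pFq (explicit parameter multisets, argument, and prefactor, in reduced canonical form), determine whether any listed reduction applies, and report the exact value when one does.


Classification (C = \frac{1}{4}): 2F1 with upper {-5, \frac{1}{2}}, lower {\frac{5}{4}}, argument x = 1. Verdict: Vandermonde's identity (I2) applies (terminating 2F1 at x = 1 with n = 5, b = 1/2, c = \frac{5}{4}). Hence: \frac{209}{2652}.

First insight: with t_0 = \frac{1}{4}, factor the ratio over Q (C = 1/4): negated roots = parameters.
Consecutive-term ratio: r(k) = 1 * (k-5) (k+\frac{1}{2}) / [(k+\frac{5}{4}) (k+1)] - rational in k. x = 1; t_0 = \frac{1}{4}; negate the roots.


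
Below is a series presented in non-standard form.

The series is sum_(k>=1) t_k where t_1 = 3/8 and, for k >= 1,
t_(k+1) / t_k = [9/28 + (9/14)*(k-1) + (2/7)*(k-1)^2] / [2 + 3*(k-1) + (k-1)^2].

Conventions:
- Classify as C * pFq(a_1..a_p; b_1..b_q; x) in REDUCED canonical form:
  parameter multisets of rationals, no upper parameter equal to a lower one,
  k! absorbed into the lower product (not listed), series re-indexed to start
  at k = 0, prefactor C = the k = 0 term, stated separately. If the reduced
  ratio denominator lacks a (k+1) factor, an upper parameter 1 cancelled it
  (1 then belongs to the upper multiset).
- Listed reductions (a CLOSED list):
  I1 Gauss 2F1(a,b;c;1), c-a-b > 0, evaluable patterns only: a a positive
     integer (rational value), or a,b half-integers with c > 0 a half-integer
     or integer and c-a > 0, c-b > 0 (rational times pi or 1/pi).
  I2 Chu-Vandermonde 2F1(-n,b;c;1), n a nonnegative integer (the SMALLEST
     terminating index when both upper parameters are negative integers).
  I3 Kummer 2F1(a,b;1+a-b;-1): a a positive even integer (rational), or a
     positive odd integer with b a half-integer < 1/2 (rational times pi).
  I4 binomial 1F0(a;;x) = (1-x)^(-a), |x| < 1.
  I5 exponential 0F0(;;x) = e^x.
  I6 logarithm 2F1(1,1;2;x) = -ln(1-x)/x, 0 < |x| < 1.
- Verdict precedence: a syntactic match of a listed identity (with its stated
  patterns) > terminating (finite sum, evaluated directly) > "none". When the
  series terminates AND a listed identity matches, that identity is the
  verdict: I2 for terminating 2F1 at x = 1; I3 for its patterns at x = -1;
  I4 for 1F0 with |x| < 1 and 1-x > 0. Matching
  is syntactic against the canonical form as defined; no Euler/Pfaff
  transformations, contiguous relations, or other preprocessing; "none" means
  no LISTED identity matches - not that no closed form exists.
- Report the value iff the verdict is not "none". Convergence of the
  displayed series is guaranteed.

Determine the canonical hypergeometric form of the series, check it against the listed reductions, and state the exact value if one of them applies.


The series (x = 2/7) is 2F1: upper {3/4, 3/2}, lower {2}, prefactor 3/8. Verdict: none. A 2F1 with upper {3/4, 3/2} fits none of I1-I6 at x = 2/7; the sum runs forever.

Key step: t_0 being 3/8, roots of the ratio polynomials (C = 3/8) are the negated parameters.
Consecutive-term ratio: r(k) = (2/7) * (k+3/4) (k+3/2) / [(k+2) (k+1)] - rational; roots negated = parameters, x = (2/7), C = 3/8.


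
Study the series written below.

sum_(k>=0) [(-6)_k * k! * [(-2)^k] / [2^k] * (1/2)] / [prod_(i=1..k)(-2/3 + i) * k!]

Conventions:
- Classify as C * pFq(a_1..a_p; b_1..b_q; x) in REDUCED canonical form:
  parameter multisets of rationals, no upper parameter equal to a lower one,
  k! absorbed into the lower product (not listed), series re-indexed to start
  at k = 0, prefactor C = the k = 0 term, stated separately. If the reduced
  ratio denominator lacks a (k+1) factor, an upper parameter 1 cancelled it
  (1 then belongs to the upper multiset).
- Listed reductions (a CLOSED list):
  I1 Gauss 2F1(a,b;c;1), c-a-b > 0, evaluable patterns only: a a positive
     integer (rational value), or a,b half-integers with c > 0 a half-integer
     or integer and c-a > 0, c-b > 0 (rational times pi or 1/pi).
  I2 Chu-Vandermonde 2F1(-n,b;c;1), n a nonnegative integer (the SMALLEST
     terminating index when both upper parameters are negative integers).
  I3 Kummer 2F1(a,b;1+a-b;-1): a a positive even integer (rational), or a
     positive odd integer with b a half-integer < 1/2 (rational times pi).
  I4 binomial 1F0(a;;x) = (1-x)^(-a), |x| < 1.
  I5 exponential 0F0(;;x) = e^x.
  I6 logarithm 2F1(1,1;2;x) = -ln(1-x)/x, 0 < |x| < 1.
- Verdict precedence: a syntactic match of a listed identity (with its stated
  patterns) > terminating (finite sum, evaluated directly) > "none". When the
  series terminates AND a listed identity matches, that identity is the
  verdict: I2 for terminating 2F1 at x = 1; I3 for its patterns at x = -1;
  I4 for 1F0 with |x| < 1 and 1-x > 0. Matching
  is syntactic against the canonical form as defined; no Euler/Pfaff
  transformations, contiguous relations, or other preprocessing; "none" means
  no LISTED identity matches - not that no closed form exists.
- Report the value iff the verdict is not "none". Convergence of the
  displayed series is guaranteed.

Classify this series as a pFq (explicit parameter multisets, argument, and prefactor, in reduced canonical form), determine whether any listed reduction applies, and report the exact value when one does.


Prefactor 1/2, argument -1: 2F1 with upper {-6, 1} over lower {1/3}. Verdict: terminating - no listed pattern fits, but -6 in the upper list cuts the series at k = 6; direct evaluation. Value: 264581/1456.

First insight: t_0 being 1/2, the lower running product (prefactor 1/2) is a rising factorial.
Term ratio: r(k) = (-1) * (k-6) (k+1) / [(k+1/3) (k+1)] - rational; roots negated = parameters, x = (-1), C = 1/2.


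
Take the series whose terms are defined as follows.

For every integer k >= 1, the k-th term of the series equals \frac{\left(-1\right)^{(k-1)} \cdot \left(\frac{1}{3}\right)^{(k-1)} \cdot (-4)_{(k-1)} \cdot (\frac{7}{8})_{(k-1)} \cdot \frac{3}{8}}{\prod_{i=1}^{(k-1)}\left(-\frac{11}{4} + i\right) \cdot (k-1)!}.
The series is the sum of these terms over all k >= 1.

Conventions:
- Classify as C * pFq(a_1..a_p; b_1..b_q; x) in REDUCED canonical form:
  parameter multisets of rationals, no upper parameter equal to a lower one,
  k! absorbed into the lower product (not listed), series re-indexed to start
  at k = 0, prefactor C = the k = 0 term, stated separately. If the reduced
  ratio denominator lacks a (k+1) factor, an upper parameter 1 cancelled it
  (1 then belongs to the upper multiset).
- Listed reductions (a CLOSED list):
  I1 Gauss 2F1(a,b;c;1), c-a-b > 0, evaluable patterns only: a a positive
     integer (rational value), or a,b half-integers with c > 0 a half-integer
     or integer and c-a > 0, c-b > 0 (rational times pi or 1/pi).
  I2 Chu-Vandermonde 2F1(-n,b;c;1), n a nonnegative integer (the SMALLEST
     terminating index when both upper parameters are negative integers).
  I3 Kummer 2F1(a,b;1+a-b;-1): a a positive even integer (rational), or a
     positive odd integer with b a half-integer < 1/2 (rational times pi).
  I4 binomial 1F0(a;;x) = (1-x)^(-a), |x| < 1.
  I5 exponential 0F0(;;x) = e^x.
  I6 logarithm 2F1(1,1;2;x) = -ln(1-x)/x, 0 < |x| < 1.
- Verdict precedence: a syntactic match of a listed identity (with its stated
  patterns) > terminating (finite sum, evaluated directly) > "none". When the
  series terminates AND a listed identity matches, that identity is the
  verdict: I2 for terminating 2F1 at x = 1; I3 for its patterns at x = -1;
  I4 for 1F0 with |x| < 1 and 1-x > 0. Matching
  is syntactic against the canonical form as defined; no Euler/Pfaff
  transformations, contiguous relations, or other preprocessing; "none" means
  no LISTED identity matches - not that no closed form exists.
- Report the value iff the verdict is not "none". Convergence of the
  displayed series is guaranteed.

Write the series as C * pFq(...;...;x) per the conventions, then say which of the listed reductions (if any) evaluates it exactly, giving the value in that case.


With C = \frac{3}{8}: the canonical form is 2F1(-4, \frac{7}{8}; -\frac{7}{4}; -\frac{1}{3}). Verdict: terminating at k = 4: the factor (-4)_k kills every later term; summing the 5 survivors is exact. Value: \frac{4985}{3456}.

Structural cue: from the first term \frac{3}{8}: the lower running product (C = 3/8, x = -1/3) is a rising factorial.
Step ratio: r(k) = -\frac{1}{3} * (k-4) (k+\frac{7}{8}) / [(k-\frac{7}{4}) (k+1)] - rational in k, leading ratio -\frac{1}{3}; with t_0 = \frac{3}{8}, classification follows.


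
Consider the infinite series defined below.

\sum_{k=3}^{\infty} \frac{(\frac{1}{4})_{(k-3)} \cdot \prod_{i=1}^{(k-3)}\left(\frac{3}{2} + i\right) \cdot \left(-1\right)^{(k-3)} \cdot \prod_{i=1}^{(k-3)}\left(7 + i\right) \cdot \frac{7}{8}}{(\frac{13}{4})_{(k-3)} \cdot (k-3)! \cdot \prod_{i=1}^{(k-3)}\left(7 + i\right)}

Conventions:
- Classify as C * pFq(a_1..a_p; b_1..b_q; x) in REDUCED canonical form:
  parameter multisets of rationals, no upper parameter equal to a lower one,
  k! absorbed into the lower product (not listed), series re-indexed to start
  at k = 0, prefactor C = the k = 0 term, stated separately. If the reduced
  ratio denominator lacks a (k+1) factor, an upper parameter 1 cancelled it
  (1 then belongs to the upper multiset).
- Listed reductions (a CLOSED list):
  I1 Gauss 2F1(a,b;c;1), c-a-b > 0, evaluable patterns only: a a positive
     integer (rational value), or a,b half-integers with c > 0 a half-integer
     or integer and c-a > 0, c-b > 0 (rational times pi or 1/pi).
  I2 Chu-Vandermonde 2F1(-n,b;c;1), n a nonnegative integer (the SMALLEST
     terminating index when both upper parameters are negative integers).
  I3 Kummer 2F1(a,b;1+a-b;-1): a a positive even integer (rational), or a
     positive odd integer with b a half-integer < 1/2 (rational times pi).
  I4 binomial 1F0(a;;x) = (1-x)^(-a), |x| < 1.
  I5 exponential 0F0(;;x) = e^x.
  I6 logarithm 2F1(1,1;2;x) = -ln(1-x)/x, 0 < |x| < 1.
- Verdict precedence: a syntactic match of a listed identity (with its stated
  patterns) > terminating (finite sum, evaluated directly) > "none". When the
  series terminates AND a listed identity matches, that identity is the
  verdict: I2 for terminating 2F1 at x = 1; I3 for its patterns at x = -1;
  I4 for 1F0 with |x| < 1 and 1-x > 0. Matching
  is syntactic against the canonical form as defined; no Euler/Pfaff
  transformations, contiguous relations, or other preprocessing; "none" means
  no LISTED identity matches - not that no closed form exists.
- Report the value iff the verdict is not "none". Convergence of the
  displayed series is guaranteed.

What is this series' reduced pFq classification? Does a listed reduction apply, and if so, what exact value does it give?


Prefactor \frac{7}{8}, argument -1: 2F1 with upper {\frac{1}{4}, \frac{5}{2}} over lower {\frac{13}{4}}. Verdict: no listed reduction: x = -1 and upper {\frac{1}{4}, \frac{5}{2}} fail every I1-I6 pattern.

Key observation: with t_0 = \frac{7}{8}, the running product (C = 7/8) telescopes to a rising factorial.
Step ratio: r(k) = -1 * (k+\frac{1}{4}) (k+\frac{5}{2}) / [(k+\frac{13}{4}) (k+1)] - rational in k. x = -1; t_0 = \frac{7}{8}; negate the roots.


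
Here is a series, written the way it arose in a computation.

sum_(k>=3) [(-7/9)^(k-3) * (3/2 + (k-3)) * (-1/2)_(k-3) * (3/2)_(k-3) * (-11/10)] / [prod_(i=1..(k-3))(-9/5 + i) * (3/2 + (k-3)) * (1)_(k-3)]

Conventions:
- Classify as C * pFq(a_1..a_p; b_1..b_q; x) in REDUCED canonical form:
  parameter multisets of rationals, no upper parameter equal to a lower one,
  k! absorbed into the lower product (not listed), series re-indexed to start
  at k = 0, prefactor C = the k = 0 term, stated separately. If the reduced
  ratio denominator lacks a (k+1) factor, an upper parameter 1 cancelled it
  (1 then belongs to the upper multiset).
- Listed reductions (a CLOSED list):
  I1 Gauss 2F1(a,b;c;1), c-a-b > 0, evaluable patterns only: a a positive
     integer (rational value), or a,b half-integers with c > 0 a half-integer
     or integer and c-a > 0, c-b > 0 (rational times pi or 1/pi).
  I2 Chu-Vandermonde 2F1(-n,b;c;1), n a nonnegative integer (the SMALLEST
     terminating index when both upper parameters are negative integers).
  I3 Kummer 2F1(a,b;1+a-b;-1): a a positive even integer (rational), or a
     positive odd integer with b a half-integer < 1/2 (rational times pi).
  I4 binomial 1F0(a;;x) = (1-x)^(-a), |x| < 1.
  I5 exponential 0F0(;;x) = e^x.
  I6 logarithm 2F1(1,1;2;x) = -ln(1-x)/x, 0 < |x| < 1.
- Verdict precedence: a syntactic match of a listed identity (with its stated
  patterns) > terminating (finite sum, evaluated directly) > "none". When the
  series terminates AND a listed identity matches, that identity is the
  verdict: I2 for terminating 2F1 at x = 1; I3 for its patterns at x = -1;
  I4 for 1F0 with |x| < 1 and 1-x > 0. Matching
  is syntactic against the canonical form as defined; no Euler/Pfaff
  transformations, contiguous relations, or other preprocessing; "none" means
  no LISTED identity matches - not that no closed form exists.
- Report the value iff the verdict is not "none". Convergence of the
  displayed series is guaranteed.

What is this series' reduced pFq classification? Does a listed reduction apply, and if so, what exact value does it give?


Prefactor -11/10, argument -7/9: 2F1 with upper {-1/2, 3/2} over lower {-4/5}. Verdict: none (x = -7/9): each listed identity misses the multisets {-1/2, 3/2} ; {-4/5}.

Key step: from the first term -11/10: k + 3/2 divides numerator and denominator alike; C = -11/10, x = -7/9 after cancelling.
Step ratio: r(k) = (-7/9) * (k-1/2) (k+3/2) / [(k-4/5) (k+1)] ; factor over Q: parameters, x = (-7/9), and C = -11/10.


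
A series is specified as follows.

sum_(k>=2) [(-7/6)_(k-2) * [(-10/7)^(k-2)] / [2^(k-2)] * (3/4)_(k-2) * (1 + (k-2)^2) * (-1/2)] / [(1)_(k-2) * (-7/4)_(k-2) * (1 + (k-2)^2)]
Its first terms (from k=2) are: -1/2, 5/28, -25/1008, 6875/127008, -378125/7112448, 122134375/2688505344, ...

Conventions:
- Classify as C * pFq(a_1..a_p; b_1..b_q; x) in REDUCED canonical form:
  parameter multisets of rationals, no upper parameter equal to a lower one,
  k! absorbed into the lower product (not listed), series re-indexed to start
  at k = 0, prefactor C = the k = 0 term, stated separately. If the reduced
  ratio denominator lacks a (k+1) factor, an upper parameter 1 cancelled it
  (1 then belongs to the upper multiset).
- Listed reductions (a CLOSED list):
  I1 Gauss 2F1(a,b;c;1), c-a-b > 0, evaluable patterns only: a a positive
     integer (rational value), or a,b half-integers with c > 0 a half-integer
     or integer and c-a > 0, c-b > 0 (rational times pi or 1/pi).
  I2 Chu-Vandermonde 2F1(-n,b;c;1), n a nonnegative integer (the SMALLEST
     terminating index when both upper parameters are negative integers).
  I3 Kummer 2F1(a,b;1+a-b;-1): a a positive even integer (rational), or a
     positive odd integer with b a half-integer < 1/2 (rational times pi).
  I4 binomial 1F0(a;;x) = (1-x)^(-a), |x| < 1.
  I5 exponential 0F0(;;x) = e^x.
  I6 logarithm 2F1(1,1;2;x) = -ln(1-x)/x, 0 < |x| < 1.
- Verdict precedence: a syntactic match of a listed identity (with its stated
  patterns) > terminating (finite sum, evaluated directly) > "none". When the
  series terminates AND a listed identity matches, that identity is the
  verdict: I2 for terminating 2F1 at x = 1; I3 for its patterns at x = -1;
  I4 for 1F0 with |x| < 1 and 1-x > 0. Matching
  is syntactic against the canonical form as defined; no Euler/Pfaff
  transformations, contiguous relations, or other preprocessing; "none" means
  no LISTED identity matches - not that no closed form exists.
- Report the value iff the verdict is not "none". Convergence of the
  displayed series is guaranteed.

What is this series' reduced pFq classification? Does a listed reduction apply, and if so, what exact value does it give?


Reduced: x = -5/7, 2F1, upper = {-7/6, 3/4}, lower = {-7/4}, C = -1/2. Verdict: none - at argument -5/7 the multisets {-7/6, 3/4} ; {-7/4} match no listed identity.

Structural cue: t_0 = -1/2 here, and the two k-th powers (C = -1/2) combine into one argument.
Consecutive-term ratio: r(k) = (-5/7) * (k-7/6) (k+3/4) / [(k-7/4) (k+1)] - rational; roots negated = parameters, x = (-5/7), C = -1/2.


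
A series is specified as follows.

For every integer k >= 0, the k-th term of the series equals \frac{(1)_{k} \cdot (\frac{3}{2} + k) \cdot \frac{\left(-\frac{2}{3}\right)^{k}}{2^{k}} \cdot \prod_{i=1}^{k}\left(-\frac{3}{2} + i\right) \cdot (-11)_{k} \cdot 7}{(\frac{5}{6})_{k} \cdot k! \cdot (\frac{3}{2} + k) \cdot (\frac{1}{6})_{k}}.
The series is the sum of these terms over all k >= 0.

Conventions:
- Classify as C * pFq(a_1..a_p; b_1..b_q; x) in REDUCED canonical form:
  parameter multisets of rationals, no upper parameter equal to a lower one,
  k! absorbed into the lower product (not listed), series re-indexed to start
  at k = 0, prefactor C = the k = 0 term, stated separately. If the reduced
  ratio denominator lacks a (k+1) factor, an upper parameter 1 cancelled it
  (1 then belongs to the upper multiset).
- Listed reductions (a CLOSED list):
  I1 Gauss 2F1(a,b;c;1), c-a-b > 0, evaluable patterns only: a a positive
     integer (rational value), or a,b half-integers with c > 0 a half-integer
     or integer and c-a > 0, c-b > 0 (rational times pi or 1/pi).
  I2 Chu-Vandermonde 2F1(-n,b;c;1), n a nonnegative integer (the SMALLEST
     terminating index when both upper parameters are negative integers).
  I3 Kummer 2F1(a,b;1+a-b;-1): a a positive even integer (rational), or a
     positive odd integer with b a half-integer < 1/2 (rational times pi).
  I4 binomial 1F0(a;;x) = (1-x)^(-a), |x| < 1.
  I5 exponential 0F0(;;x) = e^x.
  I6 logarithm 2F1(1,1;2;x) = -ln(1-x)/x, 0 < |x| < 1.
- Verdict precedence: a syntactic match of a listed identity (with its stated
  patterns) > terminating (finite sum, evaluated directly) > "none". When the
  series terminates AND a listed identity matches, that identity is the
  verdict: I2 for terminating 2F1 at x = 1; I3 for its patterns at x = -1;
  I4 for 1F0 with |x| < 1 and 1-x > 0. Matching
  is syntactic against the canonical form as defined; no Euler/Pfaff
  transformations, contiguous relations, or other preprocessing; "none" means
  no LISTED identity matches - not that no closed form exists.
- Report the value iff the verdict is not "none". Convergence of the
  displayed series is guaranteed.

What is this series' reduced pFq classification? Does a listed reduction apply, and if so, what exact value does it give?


Classification (C = 7): 3F2 with upper {-11, -\frac{1}{2}, 1}, lower {\frac{1}{6}, \frac{5}{6}}, argument x = -\frac{1}{3}. Verdict: terminating (-11 upstairs). 12 nonzero terms in all; added directly. Exact value: -\frac{55333328232317512339121}{216719108202895363975}.

Key observation: t_0 being 7, the two k-th powers (C = 7, x = -1/3) combine into one argument.
Adjacent-term ratio: r(k) = -\frac{1}{3} * (k-11) (k-\frac{1}{2}) (k+1) / [(k+\frac{1}{6}) (k+\frac{5}{6}) (k+1)] - rational in k. x = -\frac{1}{3}; t_0 = 7; negate the roots.


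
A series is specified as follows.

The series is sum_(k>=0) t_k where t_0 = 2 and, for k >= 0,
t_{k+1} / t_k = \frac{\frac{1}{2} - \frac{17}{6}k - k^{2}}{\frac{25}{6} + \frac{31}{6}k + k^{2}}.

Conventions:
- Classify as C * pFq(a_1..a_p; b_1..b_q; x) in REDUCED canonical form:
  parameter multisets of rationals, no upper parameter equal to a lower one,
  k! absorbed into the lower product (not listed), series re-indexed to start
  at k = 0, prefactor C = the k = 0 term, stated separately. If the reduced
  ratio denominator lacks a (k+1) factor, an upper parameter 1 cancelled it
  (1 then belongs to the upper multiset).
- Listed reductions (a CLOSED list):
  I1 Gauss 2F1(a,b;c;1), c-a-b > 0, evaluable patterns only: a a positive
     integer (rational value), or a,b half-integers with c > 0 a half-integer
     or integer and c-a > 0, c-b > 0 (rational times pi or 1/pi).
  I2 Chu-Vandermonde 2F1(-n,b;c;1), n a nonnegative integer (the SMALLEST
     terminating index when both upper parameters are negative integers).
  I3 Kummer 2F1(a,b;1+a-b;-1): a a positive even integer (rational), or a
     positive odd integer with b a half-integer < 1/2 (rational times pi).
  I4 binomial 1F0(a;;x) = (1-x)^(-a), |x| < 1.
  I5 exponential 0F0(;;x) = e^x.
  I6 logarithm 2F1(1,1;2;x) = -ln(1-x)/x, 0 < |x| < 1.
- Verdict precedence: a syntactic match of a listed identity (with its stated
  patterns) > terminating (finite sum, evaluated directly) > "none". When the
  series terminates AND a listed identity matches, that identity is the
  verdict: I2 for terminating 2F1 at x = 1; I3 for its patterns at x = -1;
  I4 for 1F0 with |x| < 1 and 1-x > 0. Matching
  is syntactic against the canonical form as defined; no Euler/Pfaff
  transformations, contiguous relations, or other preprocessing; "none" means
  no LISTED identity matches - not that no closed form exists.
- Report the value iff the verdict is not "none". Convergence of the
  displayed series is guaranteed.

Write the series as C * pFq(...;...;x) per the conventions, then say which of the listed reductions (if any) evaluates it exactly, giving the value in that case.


Prefactor 2, argument -1: 2F1 with upper {-\frac{1}{6}, 3} over lower {\frac{25}{6}}. Verdict: none - at argument -1 the multisets {-\frac{1}{6}, 3} ; {\frac{25}{6}} match no listed identity.

First insight: from the first term 2: factor the ratio over Q (C = 2, x = -1): negated roots = parameters.
Step ratio: r(k) = -1 * (k-\frac{1}{6}) (k+3) / [(k+\frac{25}{6}) (k+1)] - rational in k. x = -1; t_0 = 2; negate the roots.


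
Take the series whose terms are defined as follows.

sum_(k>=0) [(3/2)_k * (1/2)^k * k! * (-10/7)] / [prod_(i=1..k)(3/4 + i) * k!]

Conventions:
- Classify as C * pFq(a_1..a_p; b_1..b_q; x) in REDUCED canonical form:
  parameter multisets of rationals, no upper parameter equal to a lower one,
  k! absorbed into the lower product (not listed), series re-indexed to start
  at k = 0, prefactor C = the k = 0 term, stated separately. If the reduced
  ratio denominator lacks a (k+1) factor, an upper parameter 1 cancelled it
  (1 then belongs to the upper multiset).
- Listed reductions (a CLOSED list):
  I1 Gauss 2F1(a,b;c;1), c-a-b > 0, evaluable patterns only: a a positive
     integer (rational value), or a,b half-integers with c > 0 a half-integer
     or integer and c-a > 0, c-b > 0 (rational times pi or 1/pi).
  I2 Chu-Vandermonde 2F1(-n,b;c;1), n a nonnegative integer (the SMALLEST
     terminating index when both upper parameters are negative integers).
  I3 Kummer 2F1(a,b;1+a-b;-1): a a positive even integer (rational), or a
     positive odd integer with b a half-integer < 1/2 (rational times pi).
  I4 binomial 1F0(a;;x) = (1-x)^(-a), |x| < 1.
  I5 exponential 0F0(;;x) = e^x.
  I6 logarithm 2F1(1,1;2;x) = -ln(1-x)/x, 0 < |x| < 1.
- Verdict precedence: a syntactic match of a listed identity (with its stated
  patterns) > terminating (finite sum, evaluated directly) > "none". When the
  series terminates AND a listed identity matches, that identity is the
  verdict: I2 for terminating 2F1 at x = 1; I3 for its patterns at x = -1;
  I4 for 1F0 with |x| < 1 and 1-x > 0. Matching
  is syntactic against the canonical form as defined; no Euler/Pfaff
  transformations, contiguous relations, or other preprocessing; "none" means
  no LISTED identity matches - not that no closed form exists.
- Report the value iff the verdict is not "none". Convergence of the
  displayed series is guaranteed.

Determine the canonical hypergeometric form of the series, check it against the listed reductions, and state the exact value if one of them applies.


x = 1/2 here; the reduced form reads 2F1, upper {1, 3/2}, lower {7/4}, C = -10/7. Verdict: none. No listed pattern accepts 2F1(1, 3/2; 7/4; 1/2).

Structural cue: t_0 = -10/7 here, and the factorial ratio (C = -10/7) (k+a-1)!/(a-1)! is a rising factorial (a)_k.
Step ratio: r(k) = (1/2) * (k+1) (k+3/2) / [(k+7/4) (k+1)] ; factor over Q: parameters, x = (1/2), and C = -10/7.


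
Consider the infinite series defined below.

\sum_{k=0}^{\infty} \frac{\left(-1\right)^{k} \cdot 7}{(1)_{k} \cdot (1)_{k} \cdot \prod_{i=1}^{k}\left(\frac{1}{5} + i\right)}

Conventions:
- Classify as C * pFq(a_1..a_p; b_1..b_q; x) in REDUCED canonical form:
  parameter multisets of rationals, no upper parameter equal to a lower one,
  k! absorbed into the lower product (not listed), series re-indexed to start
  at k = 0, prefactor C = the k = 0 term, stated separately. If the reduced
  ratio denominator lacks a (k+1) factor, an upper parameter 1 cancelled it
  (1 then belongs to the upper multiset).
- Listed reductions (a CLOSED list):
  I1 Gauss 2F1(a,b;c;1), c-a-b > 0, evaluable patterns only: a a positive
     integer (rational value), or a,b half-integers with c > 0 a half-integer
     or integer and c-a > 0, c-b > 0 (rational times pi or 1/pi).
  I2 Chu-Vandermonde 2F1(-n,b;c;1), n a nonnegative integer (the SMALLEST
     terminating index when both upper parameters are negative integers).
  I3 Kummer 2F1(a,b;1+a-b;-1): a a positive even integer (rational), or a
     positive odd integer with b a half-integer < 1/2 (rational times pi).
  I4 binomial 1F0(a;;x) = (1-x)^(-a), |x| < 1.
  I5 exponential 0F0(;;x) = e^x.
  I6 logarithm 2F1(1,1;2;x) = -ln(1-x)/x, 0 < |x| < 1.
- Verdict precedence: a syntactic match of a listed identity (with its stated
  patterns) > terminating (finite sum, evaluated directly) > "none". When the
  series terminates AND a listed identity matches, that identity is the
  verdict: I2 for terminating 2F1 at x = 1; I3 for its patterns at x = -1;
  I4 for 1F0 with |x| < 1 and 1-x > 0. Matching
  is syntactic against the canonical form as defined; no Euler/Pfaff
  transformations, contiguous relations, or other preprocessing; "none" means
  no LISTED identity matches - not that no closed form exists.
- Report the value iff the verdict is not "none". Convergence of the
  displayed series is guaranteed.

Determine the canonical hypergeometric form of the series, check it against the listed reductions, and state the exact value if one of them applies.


x = -1 here; the reduced form reads 0F2, upper {-}, lower {1, \frac{6}{5}}, C = 7. Verdict: none. Every listed pattern misses the 0F2 form at -1, upper {-}.

Key step: x = -1 and (1)_k (C = 7) is k! itself.
Step ratio: r(k) = -1 * 1 / [(k+1) (k+\frac{6}{5}) (k+1)] - rational; roots negated = parameters, x = -1, C = 7.


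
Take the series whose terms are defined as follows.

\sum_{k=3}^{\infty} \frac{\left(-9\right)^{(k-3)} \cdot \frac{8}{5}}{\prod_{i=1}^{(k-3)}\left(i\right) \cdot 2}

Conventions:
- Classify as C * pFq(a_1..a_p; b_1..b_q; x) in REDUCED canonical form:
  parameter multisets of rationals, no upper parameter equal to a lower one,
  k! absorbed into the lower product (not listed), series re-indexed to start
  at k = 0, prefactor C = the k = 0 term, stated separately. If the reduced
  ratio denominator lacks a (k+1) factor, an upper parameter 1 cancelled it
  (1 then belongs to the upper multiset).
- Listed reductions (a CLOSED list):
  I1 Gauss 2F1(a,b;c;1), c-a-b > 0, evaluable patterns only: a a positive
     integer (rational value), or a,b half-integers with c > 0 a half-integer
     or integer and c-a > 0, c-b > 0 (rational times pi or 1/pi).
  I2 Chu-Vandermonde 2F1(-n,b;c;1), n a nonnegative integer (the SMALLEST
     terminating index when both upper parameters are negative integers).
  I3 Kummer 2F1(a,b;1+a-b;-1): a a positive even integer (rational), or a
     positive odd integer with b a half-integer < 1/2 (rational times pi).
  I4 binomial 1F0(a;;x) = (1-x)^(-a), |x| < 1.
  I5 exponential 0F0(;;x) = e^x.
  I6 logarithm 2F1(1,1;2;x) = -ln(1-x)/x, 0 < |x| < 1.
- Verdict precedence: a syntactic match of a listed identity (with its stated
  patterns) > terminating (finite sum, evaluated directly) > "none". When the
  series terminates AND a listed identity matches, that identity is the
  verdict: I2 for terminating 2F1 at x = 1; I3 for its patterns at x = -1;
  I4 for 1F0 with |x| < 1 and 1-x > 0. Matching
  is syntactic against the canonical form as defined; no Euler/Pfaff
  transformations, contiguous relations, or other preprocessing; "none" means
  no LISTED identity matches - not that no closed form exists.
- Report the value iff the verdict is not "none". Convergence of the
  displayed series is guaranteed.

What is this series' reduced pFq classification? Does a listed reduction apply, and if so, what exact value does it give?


The series (x = -9) is 0F0: upper {-}, lower {-}, prefactor \frac{4}{5}. Verdict (x = -9): exponential (I5) applies (the 0F0 exponential series at x = -9). Sum: \frac{4}{5} \cdot e^{-9}.

Key observation: x = -9 and the constant factors (C = 4/5, x = -9) combine into one prefactor.
Term ratio: r(k) = -9 * 1 / [(k+1)] - rational in k. x = -9; t_0 = \frac{4}{5}; negate the roots.


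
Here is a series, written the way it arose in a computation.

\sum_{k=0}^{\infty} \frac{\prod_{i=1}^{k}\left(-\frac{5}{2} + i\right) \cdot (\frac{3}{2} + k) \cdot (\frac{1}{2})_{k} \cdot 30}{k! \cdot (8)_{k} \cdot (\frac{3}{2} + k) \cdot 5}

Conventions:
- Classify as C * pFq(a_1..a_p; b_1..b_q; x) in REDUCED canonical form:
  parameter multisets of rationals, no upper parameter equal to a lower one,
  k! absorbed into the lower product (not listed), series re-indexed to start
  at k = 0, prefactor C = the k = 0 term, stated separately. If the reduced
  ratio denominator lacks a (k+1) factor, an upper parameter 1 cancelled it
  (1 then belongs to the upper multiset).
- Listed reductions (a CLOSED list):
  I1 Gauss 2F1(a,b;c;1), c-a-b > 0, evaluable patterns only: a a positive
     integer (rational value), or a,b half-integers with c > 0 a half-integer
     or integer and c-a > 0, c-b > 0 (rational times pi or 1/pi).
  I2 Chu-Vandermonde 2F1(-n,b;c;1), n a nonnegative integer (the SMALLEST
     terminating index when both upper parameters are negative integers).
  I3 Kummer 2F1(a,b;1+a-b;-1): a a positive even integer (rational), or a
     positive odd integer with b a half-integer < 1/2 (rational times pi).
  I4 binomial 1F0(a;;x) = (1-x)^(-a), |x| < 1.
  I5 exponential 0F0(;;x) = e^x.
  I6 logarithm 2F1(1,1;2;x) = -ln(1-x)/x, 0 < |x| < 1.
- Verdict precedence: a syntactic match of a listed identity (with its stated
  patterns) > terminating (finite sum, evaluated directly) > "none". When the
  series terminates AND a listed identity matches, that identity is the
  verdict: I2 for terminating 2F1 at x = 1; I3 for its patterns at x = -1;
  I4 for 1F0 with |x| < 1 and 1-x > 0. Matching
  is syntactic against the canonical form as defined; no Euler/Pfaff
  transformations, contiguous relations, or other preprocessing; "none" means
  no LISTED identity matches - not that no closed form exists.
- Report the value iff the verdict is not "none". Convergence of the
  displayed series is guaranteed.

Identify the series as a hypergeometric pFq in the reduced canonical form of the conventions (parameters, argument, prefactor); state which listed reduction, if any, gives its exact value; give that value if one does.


First insight: t_0 = 6 here, and k + 3/2 divides numerator and denominator alike; prefactor 6 after cancelling.
Term ratio: r(k) = 1 * (k-\frac{3}{2}) (k+\frac{1}{2}) / [(k+8) (k+1)] - rational in k, leading ratio 1; with t_0 = 6, classification follows.

x = 1 here; the reduced form reads 2F1, upper {-\frac{3}{2}, \frac{1}{2}}, lower {8}, C = 6. Verdict: the half-integer Gauss pattern (I1) fires (x = 1; upper {-\frac{3}{2}, \frac{1}{2}} half-integers, c = 8 in the evaluable pattern). Sum: \frac{268435456}{15643485} / \pi.
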